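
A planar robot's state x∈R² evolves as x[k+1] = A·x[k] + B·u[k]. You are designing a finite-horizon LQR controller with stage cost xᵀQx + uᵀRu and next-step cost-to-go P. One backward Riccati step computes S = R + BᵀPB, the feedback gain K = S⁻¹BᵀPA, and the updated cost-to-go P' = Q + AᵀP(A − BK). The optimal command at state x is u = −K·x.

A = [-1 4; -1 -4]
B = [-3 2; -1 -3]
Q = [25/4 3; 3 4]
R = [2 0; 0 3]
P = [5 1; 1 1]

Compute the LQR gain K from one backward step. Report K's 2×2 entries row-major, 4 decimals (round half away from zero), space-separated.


0.4118 -0.4706 0.1118 1.1294

BᵀP = [-16.0000 -4.0000; 7.0000 -1.0000]
S = R + BᵀPB = [2 0; 0 3] + [52.0000 -20.0000; -20.0000 17.0000] = [54.0000 -20.0000; -20.0000 20.0000]
BᵀPA = [20.0000 -48.0000; -6.0000 32.0000]
K = S⁻¹·BᵀPA = [0.4118 -0.4706; 0.1118 1.1294]
A−BK = [0.0118 0.3294; -0.2529 -1.0824]
AᵀP(A−BK) = [0.4353 0.1882; 0.1882 5.2706]
P' = Q + AᵀP(A−BK) = [6.6853 3.1882; 3.1882 9.2706]
tr(P') = 15.9559


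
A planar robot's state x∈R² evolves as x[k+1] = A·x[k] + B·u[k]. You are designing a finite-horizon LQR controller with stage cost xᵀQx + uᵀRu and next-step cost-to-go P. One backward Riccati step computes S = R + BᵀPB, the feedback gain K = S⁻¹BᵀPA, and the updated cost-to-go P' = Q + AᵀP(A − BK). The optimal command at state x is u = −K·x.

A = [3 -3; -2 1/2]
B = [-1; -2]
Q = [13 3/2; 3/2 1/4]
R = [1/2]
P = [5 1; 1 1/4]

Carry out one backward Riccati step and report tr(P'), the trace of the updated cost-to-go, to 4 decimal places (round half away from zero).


BᵀP = [-7.0000 -1.5000]
S = R + BᵀPB = [1/2] + [10.0000] = [10.5000]
BᵀPA = [-18.0000 20.2500]
K = S⁻¹·BᵀPA = [-1.7143 1.9286]
A−BK = [1.2857 -1.0714; -5.4286 4.3571]
AᵀP(A−BK) = [3.1429 -3.0357; -3.0357 3.0089]
P' = Q + AᵀP(A−BK) = [16.1429 -1.5357; -1.5357 3.2589]
tr(P') = 19.4018

19.4018


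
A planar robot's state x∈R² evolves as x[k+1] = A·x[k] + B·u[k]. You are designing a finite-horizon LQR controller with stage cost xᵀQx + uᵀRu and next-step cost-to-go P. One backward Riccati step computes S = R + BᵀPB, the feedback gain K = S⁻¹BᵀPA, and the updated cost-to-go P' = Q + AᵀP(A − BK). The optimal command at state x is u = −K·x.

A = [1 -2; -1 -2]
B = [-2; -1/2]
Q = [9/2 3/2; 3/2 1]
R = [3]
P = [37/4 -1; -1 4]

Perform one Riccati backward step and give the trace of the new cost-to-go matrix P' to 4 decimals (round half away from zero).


24.2115

BᵀP = [-18.0000 0.0000]
S = R + BᵀPB = [3] + [36.0000] = [39.0000]
BᵀPA = [-18.0000 36.0000]
K = S⁻¹·BᵀPA = [-0.4615 0.9231]
A−BK = [0.0769 -0.1538; -1.2308 -1.5385]
AᵀP(A−BK) = [6.9423 6.1154; 6.1154 11.7692]
P' = Q + AᵀP(A−BK) = [11.4423 7.6154; 7.6154 12.7692]
tr(P') = 24.2115


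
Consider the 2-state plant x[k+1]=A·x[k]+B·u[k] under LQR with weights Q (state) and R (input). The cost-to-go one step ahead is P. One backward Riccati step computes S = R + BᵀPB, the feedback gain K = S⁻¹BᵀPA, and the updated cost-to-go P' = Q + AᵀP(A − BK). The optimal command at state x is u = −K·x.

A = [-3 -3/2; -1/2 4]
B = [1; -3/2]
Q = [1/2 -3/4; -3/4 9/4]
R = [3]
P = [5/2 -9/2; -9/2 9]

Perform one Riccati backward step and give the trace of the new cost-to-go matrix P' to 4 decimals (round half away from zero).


20.7822

BᵀP = [9.2500 -18.0000]
S = R + BᵀPB = [3] + [36.2500] = [39.2500]
BᵀPA = [-18.7500 -85.8750]
K = S⁻¹·BᵀPA = [-0.4777 -2.1879]
A−BK = [-2.5223 0.6879; -1.2166 0.7182]
AᵀP(A−BK) = [2.2930 2.8519; 2.8519 15.7393]
P' = Q + AᵀP(A−BK) = [2.7930 2.1019; 2.1019 17.9893]
tr(P') = 20.7822


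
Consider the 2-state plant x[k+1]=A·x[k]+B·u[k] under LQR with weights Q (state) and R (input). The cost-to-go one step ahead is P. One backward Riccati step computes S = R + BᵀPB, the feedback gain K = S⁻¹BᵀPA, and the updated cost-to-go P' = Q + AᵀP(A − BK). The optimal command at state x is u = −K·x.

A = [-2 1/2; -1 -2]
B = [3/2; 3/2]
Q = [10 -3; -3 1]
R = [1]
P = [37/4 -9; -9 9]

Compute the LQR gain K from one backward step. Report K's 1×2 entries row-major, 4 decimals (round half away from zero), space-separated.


BᵀP = [0.3750 0.0000]
S = R + BᵀPB = [1] + [0.5625] = [1.5625]
BᵀPA = [-0.7500 0.1875]
K = S⁻¹·BᵀPA = [-0.4800 0.1200]
A−BK = [-1.2800 0.3200; -0.2800 -2.1800]
AᵀP(A−BK) = [9.6400 -22.6600; -22.6600 56.2900]
P' = Q + AᵀP(A−BK) = [19.6400 -25.6600; -25.6600 57.2900]
tr(P') = 76.9300

-0.4800 0.1200


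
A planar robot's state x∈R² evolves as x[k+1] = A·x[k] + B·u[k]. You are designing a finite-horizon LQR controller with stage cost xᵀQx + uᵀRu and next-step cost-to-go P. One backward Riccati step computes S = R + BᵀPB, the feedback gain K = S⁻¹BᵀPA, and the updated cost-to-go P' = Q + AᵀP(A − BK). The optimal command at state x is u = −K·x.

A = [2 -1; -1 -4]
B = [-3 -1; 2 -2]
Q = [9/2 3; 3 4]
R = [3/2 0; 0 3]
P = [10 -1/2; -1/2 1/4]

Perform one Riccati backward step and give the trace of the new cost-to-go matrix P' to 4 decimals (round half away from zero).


12.1705

BᵀP = [-31.0000 2.0000; -9.0000 0.0000]
S = R + BᵀPB = [3/2 0; 0 3] + [97.0000 27.0000; 27.0000 9.0000] = [98.5000 27.0000; 27.0000 12.0000]
BᵀPA = [-64.0000 23.0000; -18.0000 9.0000]
K = S⁻¹·BᵀPA = [-0.6225 0.0728; -0.0993 0.5861]
A−BK = [0.0331 -0.1954; 0.0464 -2.9735]
AᵀP(A−BK) = [0.6209 -0.2881; -0.2881 3.0497]
P' = Q + AᵀP(A−BK) = [5.1209 2.7119; 2.7119 7.0497]
tr(P') = 12.1705


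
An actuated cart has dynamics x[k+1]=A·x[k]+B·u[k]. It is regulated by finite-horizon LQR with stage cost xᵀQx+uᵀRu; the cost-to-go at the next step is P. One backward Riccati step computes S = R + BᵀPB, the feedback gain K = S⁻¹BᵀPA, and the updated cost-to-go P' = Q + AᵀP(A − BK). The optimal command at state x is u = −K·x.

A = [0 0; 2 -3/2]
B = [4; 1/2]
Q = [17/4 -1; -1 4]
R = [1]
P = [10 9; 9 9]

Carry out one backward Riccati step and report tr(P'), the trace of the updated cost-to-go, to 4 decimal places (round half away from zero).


BᵀP = [44.5000 40.5000]
S = R + BᵀPB = [1] + [198.2500] = [199.2500]
BᵀPA = [81.0000 -60.7500]
K = S⁻¹·BᵀPA = [0.4065 -0.3049]
A−BK = [-1.6261 1.2196; 1.7967 -1.3476]
AᵀP(A−BK) = [3.0715 -2.3036; -2.3036 1.7277]
P' = Q + AᵀP(A−BK) = [7.3215 -3.3036; -3.3036 5.7277]
tr(P') = 13.0492

13.0492


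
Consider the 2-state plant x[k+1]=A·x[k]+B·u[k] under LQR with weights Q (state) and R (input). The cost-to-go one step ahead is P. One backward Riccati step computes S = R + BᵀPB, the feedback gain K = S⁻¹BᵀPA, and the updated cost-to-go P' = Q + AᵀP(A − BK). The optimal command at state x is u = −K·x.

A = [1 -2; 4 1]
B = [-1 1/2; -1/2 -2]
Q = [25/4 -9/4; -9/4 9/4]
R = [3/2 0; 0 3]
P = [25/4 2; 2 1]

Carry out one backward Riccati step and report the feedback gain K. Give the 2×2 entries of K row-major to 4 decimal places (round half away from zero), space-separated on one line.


BᵀP = [-7.2500 -2.5000; -0.8750 -1.0000]
S = R + BᵀPB = [3/2 0; 0 3] + [8.5000 1.3750; 1.3750 1.5625] = [10.0000 1.3750; 1.3750 4.5625]
BᵀPA = [-17.2500 12.0000; -4.8750 0.7500]
K = S⁻¹·BᵀPA = [-1.6463 1.2283; -0.5723 -0.2058]
A−BK = [-0.3601 -0.6688; 2.0322 1.2026]
AᵀP(A−BK) = [7.0611 -2.3151; -2.3151 3.4148]
P' = Q + AᵀP(A−BK) = [13.3111 -4.5651; -4.5651 5.6648]
tr(P') = 18.9759

-1.6463 1.2283 -0.5723 -0.2058


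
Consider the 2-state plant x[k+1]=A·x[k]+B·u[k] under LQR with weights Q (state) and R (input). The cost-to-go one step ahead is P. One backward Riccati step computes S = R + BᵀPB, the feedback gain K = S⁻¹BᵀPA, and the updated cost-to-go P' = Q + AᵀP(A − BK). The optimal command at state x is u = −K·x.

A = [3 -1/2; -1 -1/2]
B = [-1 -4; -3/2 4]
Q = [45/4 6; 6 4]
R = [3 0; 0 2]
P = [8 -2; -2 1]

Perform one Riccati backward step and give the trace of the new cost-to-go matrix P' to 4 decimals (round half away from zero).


BᵀP = [-5.0000 0.5000; -40.0000 12.0000]
S = R + BᵀPB = [3 0; 0 2] + [4.2500 22.0000; 22.0000 208.0000] = [7.2500 22.0000; 22.0000 210.0000]
BᵀPA = [-15.5000 2.2500; -132.0000 14.0000]
K = S⁻¹·BᵀPA = [-0.3380 0.1584; -0.5932 0.0501]
A−BK = [0.2894 -0.1413; 0.8657 -0.4627]
AᵀP(A−BK) = [1.4636 -0.4352; -0.4352 0.1926]
P' = Q + AᵀP(A−BK) = [12.7136 5.5648; 5.5648 4.1926]
tr(P') = 16.9062

16.9062


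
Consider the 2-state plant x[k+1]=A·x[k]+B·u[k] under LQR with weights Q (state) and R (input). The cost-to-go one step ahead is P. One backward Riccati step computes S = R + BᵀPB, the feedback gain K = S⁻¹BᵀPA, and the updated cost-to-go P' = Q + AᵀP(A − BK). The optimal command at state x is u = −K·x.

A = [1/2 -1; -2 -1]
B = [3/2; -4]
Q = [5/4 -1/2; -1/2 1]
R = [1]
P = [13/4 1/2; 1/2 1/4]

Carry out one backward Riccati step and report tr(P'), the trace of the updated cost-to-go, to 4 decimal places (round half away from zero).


BᵀP = [2.8750 -0.2500]
S = R + BᵀPB = [1] + [5.3125] = [6.3125]
BᵀPA = [1.9375 -2.6250]
K = S⁻¹·BᵀPA = [0.3069 -0.4158]
A−BK = [0.0396 -0.3762; -0.7723 -2.6634]
AᵀP(A−BK) = [0.2178 0.4307; 0.4307 3.4084]
P' = Q + AᵀP(A−BK) = [1.4678 -0.0693; -0.0693 4.4084]
tr(P') = 5.8762

5.8762


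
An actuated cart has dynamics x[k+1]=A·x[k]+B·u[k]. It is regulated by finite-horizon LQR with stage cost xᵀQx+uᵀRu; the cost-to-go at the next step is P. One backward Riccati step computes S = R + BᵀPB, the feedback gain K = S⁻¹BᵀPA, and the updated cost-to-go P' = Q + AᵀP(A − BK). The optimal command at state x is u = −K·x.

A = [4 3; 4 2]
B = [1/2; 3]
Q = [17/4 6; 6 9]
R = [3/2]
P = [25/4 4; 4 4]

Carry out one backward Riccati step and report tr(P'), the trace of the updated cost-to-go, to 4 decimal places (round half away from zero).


BᵀP = [15.1250 14.0000]
S = R + BᵀPB = [3/2] + [49.5625] = [51.0625]
BᵀPA = [116.5000 73.3750]
K = S⁻¹·BᵀPA = [2.2815 1.4370]
A−BK = [2.8592 2.2815; -2.8446 -2.3109]
AᵀP(A−BK) = [26.2032 19.5936; 19.5936 14.8127]
P' = Q + AᵀP(A−BK) = [30.4532 25.5936; 25.5936 23.8127]
tr(P') = 54.2659

54.2659


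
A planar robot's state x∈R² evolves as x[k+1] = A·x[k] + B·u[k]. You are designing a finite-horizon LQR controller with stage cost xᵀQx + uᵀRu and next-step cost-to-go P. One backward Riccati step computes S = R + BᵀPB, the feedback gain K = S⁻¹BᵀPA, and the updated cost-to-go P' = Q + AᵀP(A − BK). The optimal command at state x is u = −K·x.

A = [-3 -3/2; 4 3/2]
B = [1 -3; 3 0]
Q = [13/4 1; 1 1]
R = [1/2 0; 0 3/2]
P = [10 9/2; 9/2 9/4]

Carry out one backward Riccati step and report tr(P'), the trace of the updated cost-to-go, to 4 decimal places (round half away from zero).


7.1035

BᵀP = [23.5000 11.2500; -30.0000 -13.5000]
S = R + BᵀPB = [1/2 0; 0 3/2] + [57.2500 -70.5000; -70.5000 90.0000] = [57.7500 -70.5000; -70.5000 91.5000]
BᵀPA = [-25.5000 -18.3750; 36.0000 24.7500]
K = S⁻¹·BᵀPA = [0.6523 0.2025; 0.8961 0.4265]
A−BK = [-0.9642 -0.4229; 2.0430 0.8925]
AᵀP(A−BK) = [2.3763 1.0591; 1.0591 0.4772]
P' = Q + AᵀP(A−BK) = [5.6263 2.0591; 2.0591 1.4772]
tr(P') = 7.1035


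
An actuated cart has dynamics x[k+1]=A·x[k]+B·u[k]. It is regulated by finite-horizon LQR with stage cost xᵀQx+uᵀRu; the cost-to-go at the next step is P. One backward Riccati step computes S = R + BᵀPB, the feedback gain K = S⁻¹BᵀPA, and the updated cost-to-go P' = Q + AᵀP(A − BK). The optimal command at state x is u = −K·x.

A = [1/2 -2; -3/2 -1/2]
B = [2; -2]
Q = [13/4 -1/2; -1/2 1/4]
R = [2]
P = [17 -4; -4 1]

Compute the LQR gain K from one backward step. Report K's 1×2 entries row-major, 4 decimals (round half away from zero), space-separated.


BᵀP = [42.0000 -10.0000]
S = R + BᵀPB = [2] + [104.0000] = [106.0000]
BᵀPA = [36.0000 -79.0000]
K = S⁻¹·BᵀPA = [0.3396 -0.7453]
A−BK = [-0.1792 -0.5094; -0.8208 -1.9906]
AᵀP(A−BK) = [0.2736 -0.4198; -0.4198 1.3726]
P' = Q + AᵀP(A−BK) = [3.5236 -0.9198; -0.9198 1.6226]
tr(P') = 5.1462

0.3396 -0.7453


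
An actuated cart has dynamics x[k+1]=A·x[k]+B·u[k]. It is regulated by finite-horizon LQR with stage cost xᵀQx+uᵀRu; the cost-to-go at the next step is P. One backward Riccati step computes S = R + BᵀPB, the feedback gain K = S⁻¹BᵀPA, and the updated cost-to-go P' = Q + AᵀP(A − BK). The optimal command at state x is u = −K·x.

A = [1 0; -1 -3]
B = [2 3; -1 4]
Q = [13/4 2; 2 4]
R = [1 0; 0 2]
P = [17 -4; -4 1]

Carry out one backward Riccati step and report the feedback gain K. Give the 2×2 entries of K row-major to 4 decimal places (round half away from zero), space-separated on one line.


BᵀP = [38.0000 -9.0000; 35.0000 -8.0000]
S = R + BᵀPB = [1 0; 0 2] + [85.0000 78.0000; 78.0000 73.0000] = [86.0000 78.0000; 78.0000 75.0000]
BᵀPA = [47.0000 27.0000; 43.0000 24.0000]
K = S⁻¹·BᵀPA = [0.4672 0.4180; 0.0874 -0.1148]
A−BK = [-0.1967 -0.4918; -0.8825 -2.1230]
AᵀP(A−BK) = [0.2814 0.2869; 0.2869 0.4672]
P' = Q + AᵀP(A−BK) = [3.5314 2.2869; 2.2869 4.4672]
tr(P') = 7.9986

0.4672 0.4180 0.0874 -0.1148


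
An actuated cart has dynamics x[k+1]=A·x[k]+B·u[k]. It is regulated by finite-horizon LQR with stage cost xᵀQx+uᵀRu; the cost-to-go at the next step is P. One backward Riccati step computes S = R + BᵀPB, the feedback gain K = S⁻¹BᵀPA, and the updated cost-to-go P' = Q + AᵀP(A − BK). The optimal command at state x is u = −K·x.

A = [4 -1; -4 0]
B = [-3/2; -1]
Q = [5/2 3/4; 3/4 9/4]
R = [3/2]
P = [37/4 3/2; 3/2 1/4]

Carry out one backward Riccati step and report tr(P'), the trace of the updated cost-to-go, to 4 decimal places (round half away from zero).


BᵀP = [-15.3750 -2.5000]
S = R + BᵀPB = [3/2] + [25.5625] = [27.0625]
BᵀPA = [-51.5000 15.3750]
K = S⁻¹·BᵀPA = [-1.9030 0.5681]
A−BK = [1.1455 -0.1478; -5.9030 0.5681]
AᵀP(A−BK) = [5.9954 -1.7413; -1.7413 0.5150]
P' = Q + AᵀP(A−BK) = [8.4954 -0.9913; -0.9913 2.7650]
tr(P') = 11.2604

11.2604


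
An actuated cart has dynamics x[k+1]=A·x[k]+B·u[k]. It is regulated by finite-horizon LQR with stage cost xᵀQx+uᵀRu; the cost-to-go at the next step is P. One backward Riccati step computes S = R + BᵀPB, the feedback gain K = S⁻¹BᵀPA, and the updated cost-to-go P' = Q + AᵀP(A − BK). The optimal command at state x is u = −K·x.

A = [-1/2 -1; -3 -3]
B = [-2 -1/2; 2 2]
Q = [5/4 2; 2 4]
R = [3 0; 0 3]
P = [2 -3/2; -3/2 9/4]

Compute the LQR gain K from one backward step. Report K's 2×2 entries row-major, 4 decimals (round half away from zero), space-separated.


-0.2610 -0.1488 -0.5756 -0.5805

BᵀP = [-7.0000 7.5000; -4.0000 5.2500]
S = R + BᵀPB = [3 0; 0 3] + [29.0000 18.5000; 18.5000 12.5000] = [32.0000 18.5000; 18.5000 15.5000]
BᵀPA = [-19.0000 -15.5000; -13.7500 -11.7500]
K = S⁻¹·BᵀPA = [-0.2610 -0.1488; -0.5756 -0.5805]
A−BK = [-1.3098 -1.5878; -1.3268 -1.5415]
AᵀP(A−BK) = [3.3768 3.6915; 3.6915 4.1232]
P' = Q + AᵀP(A−BK) = [4.6268 5.6915; 5.6915 8.1232]
tr(P') = 12.7500


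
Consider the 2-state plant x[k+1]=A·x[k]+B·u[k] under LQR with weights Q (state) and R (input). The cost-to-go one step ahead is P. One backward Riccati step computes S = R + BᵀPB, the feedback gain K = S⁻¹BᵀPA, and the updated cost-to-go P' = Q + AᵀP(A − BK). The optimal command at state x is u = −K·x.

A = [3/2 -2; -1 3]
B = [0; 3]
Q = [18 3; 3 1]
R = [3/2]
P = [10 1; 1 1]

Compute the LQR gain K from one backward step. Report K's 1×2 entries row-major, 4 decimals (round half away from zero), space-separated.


0.1429 0.2857

BᵀP = [3.0000 3.0000]
S = R + BᵀPB = [3/2] + [9.0000] = [10.5000]
BᵀPA = [1.5000 3.0000]
K = S⁻¹·BᵀPA = [0.1429 0.2857]
A−BK = [1.5000 -2.0000; -1.4286 2.1429]
AᵀP(A−BK) = [20.2857 -26.9286; -26.9286 36.1429]
P' = Q + AᵀP(A−BK) = [38.2857 -23.9286; -23.9286 37.1429]
tr(P') = 75.4286


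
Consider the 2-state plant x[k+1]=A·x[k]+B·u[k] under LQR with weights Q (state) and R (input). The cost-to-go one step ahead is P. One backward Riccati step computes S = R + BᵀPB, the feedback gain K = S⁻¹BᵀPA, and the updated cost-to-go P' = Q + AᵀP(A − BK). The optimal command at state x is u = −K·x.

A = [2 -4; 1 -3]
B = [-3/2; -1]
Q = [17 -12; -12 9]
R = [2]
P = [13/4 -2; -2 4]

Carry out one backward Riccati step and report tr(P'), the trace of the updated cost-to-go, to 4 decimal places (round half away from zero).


BᵀP = [-2.8750 -1.0000]
S = R + BᵀPB = [2] + [5.3125] = [7.3125]
BᵀPA = [-6.7500 14.5000]
K = S⁻¹·BᵀPA = [-0.9231 1.9829]
A−BK = [0.6154 -1.0256; 0.0769 -1.0171]
AᵀP(A−BK) = [2.7692 -4.6154; -4.6154 11.2479]
P' = Q + AᵀP(A−BK) = [19.7692 -16.6154; -16.6154 20.2479]
tr(P') = 40.0171

40.0171


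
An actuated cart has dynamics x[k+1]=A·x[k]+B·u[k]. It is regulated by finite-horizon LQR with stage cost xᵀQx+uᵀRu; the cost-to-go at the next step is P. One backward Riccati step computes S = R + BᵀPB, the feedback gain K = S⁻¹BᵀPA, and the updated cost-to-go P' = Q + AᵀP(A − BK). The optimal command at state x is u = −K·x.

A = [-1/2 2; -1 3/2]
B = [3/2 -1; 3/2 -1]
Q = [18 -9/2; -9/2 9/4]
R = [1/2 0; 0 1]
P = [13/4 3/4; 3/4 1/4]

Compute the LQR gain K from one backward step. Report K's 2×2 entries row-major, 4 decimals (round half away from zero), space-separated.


BᵀP = [6.0000 1.5000; -4.0000 -1.0000]
S = R + BᵀPB = [1/2 0; 0 1] + [11.2500 -7.5000; -7.5000 5.0000] = [11.7500 -7.5000; -7.5000 6.0000]
BᵀPA = [-4.5000 14.2500; 3.0000 -9.5000]
K = S⁻¹·BᵀPA = [-0.3158 1.0000; 0.1053 -0.3333]
A−BK = [0.0789 0.1667; -0.4211 -0.3333]
AᵀP(A−BK) = [0.0757 -0.1875; -0.1875 0.6458]
P' = Q + AᵀP(A−BK) = [18.0757 -4.6875; -4.6875 2.8958]
tr(P') = 20.9715

-0.3158 1.0000 0.1053 -0.3333


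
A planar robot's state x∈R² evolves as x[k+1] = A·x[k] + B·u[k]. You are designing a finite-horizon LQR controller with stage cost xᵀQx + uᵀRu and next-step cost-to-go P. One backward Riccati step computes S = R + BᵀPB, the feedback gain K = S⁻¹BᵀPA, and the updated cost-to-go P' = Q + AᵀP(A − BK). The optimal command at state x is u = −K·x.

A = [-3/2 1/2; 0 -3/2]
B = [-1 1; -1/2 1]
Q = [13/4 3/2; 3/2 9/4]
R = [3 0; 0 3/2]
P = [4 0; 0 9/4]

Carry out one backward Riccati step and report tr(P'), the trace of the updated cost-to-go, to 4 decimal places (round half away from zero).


BᵀP = [-4.0000 -1.1250; 4.0000 2.2500]
S = R + BᵀPB = [3 0; 0 3/2] + [4.5625 -5.1250; -5.1250 6.2500] = [7.5625 -5.1250; -5.1250 7.7500]
BᵀPA = [6.0000 -0.3125; -6.0000 -1.3750]
K = S⁻¹·BᵀPA = [0.4870 -0.2928; -0.4522 -0.3710]
A−BK = [-0.5609 0.5783; 0.6957 -1.2754]
AᵀP(A−BK) = [3.3652 -3.4696; -3.4696 5.4609]
P' = Q + AᵀP(A−BK) = [6.6152 -1.9696; -1.9696 7.7109]
tr(P') = 14.3261

14.3261


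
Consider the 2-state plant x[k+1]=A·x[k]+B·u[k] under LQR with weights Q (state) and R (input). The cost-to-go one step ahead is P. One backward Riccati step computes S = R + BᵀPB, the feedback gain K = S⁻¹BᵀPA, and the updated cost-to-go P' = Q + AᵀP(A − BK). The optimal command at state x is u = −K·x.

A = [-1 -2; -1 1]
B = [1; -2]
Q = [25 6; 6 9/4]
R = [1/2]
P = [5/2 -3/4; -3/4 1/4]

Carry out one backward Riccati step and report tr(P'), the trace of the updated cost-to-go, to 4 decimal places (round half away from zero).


BᵀP = [4.0000 -1.2500]
S = R + BᵀPB = [1/2] + [6.5000] = [7.0000]
BᵀPA = [-2.7500 -9.2500]
K = S⁻¹·BᵀPA = [-0.3929 -1.3214]
A−BK = [-0.6071 -0.6786; -1.7857 -1.6429]
AᵀP(A−BK) = [0.1696 0.3661; 0.3661 1.0268]
P' = Q + AᵀP(A−BK) = [25.1696 6.3661; 6.3661 3.2768]
tr(P') = 28.4464

28.4464


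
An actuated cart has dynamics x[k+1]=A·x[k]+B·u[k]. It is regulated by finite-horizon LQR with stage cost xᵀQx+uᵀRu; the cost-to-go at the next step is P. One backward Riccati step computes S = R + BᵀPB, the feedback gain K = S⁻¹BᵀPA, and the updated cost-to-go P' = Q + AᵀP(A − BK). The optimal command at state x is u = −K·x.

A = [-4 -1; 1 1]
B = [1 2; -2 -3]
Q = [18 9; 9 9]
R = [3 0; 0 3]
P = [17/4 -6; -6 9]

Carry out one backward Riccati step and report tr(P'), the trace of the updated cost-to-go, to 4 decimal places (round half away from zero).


BᵀP = [16.2500 -24.0000; 26.5000 -39.0000]
S = R + BᵀPB = [3 0; 0 3] + [64.2500 104.5000; 104.5000 170.0000] = [67.2500 104.5000; 104.5000 173.0000]
BᵀPA = [-89.0000 -40.2500; -145.0000 -65.5000]
K = S⁻¹·BᵀPA = [-0.3424 -0.1660; -0.6313 -0.2784]
A−BK = [-2.3950 -0.2773; -1.5788 -0.1670]
AᵀP(A−BK) = [2.9842 0.8666; 0.8666 0.3372]
P' = Q + AᵀP(A−BK) = [20.9842 9.8666; 9.8666 9.3372]
tr(P') = 30.3214

30.3214


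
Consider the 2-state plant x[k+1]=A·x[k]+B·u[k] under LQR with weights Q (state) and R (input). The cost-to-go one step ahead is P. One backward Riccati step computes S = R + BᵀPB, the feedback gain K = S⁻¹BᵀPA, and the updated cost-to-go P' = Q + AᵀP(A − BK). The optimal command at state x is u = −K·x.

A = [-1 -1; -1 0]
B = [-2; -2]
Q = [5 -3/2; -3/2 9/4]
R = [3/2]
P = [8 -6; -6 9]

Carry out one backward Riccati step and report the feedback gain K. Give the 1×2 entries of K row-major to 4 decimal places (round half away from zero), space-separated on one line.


0.4651 0.1860

BᵀP = [-4.0000 -6.0000]
S = R + BᵀPB = [3/2] + [20.0000] = [21.5000]
BᵀPA = [10.0000 4.0000]
K = S⁻¹·BᵀPA = [0.4651 0.1860]
A−BK = [-0.0698 -0.6279; -0.0698 0.3721]
AᵀP(A−BK) = [0.3488 0.1395; 0.1395 7.2558]
P' = Q + AᵀP(A−BK) = [5.3488 -1.3605; -1.3605 9.5058]
tr(P') = 14.8547


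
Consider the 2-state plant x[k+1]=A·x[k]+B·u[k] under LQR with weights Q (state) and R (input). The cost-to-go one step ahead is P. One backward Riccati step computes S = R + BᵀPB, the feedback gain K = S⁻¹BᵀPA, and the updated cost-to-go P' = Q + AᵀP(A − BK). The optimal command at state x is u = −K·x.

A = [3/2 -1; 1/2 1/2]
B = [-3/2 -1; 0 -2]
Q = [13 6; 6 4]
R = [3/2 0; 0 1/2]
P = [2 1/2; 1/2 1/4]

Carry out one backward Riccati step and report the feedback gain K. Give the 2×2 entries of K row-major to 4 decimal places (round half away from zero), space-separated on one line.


BᵀP = [-3.0000 -0.7500; -3.0000 -1.0000]
S = R + BᵀPB = [3/2 0; 0 1/2] + [4.5000 4.5000; 4.5000 5.0000] = [6.0000 4.5000; 4.5000 5.5000]
BᵀPA = [-4.8750 2.6250; -5.0000 2.5000]
K = S⁻¹·BᵀPA = [-0.3382 0.2500; -0.6324 0.2500]
A−BK = [0.3603 -0.3750; -0.7647 1.0000]
AᵀP(A−BK) = [0.5018 -0.3438; -0.3438 0.2813]
P' = Q + AᵀP(A−BK) = [13.5018 5.6563; 5.6563 4.2813]
tr(P') = 17.7831

-0.3382 0.2500 -0.6324 0.2500


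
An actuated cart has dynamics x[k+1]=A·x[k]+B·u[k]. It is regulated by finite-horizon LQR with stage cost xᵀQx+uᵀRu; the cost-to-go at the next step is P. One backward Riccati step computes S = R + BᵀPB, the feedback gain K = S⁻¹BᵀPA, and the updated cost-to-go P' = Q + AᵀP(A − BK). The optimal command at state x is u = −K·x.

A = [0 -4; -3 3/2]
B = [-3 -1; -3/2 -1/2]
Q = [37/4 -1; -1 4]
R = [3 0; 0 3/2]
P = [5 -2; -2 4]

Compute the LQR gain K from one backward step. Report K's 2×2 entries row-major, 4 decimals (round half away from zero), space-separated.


0.0000 1.0213 0.0000 0.6809

BᵀP = [-12.0000 0.0000; -4.0000 0.0000]
S = R + BᵀPB = [3 0; 0 3/2] + [36.0000 12.0000; 12.0000 4.0000] = [39.0000 12.0000; 12.0000 5.5000]
BᵀPA = [0.0000 48.0000; 0.0000 16.0000]
K = S⁻¹·BᵀPA = [0.0000 1.0213; 0.0000 0.6809]
A−BK = [0.0000 -0.2553; -3.0000 3.3723]
AᵀP(A−BK) = [36.0000 -42.0000; -42.0000 53.0851]
P' = Q + AᵀP(A−BK) = [45.2500 -43.0000; -43.0000 57.0851]
tr(P') = 102.3351


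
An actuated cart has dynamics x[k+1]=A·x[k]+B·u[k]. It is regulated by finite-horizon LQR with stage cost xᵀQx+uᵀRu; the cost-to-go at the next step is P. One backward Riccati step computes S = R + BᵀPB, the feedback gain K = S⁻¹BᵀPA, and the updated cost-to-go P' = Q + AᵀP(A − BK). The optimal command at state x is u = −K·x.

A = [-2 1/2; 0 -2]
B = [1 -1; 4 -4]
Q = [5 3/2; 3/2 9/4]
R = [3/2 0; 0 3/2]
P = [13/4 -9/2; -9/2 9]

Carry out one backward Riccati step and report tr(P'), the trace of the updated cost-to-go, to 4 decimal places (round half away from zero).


BᵀP = [-14.7500 31.5000; 14.7500 -31.5000]
S = R + BᵀPB = [3/2 0; 0 3/2] + [111.2500 -111.2500; -111.2500 111.2500] = [112.7500 -111.2500; -111.2500 112.7500]
BᵀPA = [29.5000 -70.3750; -29.5000 70.3750]
K = S⁻¹·BᵀPA = [0.1317 -0.3142; -0.1317 0.3142]
A−BK = [-2.2634 1.1283; -1.0536 0.5134]
AᵀP(A−BK) = [5.2299 -2.7137; -2.7137 1.5925]
P' = Q + AᵀP(A−BK) = [10.2299 -1.2137; -1.2137 3.8425]
tr(P') = 14.0724

14.0724


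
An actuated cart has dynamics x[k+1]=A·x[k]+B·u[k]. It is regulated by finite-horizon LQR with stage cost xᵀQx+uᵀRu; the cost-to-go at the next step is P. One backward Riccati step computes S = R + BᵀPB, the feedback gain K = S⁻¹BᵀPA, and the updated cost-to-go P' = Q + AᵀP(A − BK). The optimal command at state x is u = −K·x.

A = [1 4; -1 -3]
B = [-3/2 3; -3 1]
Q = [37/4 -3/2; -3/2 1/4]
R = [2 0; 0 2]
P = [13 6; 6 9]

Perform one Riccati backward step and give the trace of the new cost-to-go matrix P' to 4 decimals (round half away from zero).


BᵀP = [-37.5000 -36.0000; 45.0000 27.0000]
S = R + BᵀPB = [2 0; 0 2] + [164.2500 -148.5000; -148.5000 162.0000] = [166.2500 -148.5000; -148.5000 164.0000]
BᵀPA = [-1.5000 -42.0000; 18.0000 99.0000]
K = S⁻¹·BᵀPA = [0.4656 1.4989; 0.5313 1.9609]
A−BK = [0.1044 0.3656; -0.1346 -0.4642]
AᵀP(A−BK) = [1.1342 3.9519; 3.9519 13.8243]
P' = Q + AᵀP(A−BK) = [10.3842 2.4519; 2.4519 14.0743]
tr(P') = 24.4585

24.4585


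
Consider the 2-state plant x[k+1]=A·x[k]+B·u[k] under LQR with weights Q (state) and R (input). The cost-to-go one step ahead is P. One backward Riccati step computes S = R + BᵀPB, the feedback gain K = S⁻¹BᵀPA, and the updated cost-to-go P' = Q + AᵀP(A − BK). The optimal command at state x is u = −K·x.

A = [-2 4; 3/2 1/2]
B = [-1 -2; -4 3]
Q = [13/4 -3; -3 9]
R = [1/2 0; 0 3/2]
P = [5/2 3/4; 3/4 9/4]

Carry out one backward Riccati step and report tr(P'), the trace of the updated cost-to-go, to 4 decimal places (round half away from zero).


BᵀP = [-5.5000 -9.7500; -2.7500 5.2500]
S = R + BᵀPB = [1/2 0; 0 3/2] + [44.5000 -18.2500; -18.2500 21.2500] = [45.0000 -18.2500; -18.2500 22.7500]
BᵀPA = [-3.6250 -26.8750; 13.3750 -8.3750]
K = S⁻¹·BᵀPA = [0.2340 -1.1065; 0.7756 -1.2558]
A−BK = [-0.2147 0.3820; 0.1091 -0.1587]
AᵀP(A−BK) = [1.0367 -1.7777; -1.7777 3.3081]
P' = Q + AᵀP(A−BK) = [4.2867 -4.7777; -4.7777 12.3081]
tr(P') = 16.5948

16.5948


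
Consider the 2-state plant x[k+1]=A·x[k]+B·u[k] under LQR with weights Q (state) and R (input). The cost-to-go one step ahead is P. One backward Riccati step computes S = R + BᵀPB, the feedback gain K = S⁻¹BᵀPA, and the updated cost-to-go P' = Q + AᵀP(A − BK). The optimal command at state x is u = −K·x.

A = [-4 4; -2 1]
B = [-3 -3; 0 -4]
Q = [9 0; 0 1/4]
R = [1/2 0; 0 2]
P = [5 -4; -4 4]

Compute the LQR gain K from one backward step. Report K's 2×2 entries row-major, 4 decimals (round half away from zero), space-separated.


BᵀP = [-15.0000 12.0000; 1.0000 -4.0000]
S = R + BᵀPB = [1/2 0; 0 2] + [45.0000 -3.0000; -3.0000 13.0000] = [45.5000 -3.0000; -3.0000 15.0000]
BᵀPA = [36.0000 -48.0000; 4.0000 0.0000]
K = S⁻¹·BᵀPA = [0.8196 -1.0690; 0.4306 -0.2138]
A−BK = [-0.2494 0.1514; -0.2777 0.1448]
AᵀP(A−BK) = [0.7721 -0.6592; -0.6592 0.6860]
P' = Q + AᵀP(A−BK) = [9.7721 -0.6592; -0.6592 0.9360]
tr(P') = 10.7081

0.8196 -1.0690 0.4306 -0.2138


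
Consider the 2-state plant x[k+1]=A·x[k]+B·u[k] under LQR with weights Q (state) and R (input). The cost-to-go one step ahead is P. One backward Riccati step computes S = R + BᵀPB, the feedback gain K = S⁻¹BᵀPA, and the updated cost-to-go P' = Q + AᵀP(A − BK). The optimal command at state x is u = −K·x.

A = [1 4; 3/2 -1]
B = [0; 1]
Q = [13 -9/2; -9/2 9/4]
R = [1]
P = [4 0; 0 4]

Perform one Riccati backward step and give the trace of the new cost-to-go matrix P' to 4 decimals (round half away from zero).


BᵀP = [0.0000 4.0000]
S = R + BᵀPB = [1] + [4.0000] = [5.0000]
BᵀPA = [6.0000 -4.0000]
K = S⁻¹·BᵀPA = [1.2000 -0.8000]
A−BK = [1.0000 4.0000; 0.3000 -0.2000]
AᵀP(A−BK) = [5.8000 14.8000; 14.8000 64.8000]
P' = Q + AᵀP(A−BK) = [18.8000 10.3000; 10.3000 67.0500]
tr(P') = 85.8500

85.8500


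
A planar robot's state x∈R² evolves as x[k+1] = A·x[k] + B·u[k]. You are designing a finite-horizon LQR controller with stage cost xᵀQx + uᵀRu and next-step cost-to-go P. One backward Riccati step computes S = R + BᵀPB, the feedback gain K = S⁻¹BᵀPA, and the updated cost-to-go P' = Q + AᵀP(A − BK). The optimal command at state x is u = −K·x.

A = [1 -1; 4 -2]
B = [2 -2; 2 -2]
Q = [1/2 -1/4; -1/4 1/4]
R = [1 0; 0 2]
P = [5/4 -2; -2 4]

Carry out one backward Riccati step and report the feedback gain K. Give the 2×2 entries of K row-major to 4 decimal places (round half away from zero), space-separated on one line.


BᵀP = [-1.5000 4.0000; 1.5000 -4.0000]
S = R + BᵀPB = [1 0; 0 2] + [5.0000 -5.0000; -5.0000 5.0000] = [6.0000 -5.0000; -5.0000 7.0000]
BᵀPA = [14.5000 -6.5000; -14.5000 6.5000]
K = S⁻¹·BᵀPA = [1.7059 -0.7647; -0.8529 0.3824]
A−BK = [-4.1176 1.2941; -1.1176 0.2941]
AᵀP(A−BK) = [12.1471 -4.6176; -4.6176 1.7941]
P' = Q + AᵀP(A−BK) = [12.6471 -4.8676; -4.8676 2.0441]
tr(P') = 14.6912

1.7059 -0.7647 -0.8529 0.3824


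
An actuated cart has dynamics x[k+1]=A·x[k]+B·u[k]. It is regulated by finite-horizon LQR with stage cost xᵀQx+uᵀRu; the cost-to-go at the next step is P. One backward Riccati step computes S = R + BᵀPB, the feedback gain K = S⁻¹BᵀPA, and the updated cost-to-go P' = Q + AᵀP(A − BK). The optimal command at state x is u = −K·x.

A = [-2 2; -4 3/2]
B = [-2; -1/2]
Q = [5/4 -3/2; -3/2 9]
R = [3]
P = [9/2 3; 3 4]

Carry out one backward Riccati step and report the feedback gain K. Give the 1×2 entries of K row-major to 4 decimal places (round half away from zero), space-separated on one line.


BᵀP = [-10.5000 -8.0000]
S = R + BᵀPB = [3] + [25.0000] = [28.0000]
BᵀPA = [53.0000 -33.0000]
K = S⁻¹·BᵀPA = [1.8929 -1.1786]
A−BK = [1.7857 -0.3571; -3.0536 0.9107]
AᵀP(A−BK) = [29.6786 -12.5357; -12.5357 6.1071]
P' = Q + AᵀP(A−BK) = [30.9286 -14.0357; -14.0357 15.1071]
tr(P') = 46.0357

1.8929 -1.1786


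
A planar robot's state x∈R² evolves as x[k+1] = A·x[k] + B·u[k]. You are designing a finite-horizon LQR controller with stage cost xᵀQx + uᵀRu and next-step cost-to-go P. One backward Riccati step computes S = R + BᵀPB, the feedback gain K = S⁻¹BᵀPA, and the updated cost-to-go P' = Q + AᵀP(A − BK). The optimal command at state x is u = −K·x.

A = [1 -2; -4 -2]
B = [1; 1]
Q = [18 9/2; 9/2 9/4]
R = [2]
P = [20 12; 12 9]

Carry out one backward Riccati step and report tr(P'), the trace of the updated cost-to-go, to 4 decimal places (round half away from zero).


BᵀP = [32.0000 21.0000]
S = R + BᵀPB = [2] + [53.0000] = [55.0000]
BᵀPA = [-52.0000 -106.0000]
K = S⁻¹·BᵀPA = [-0.9455 -1.9273]
A−BK = [1.9455 -0.0727; -3.0545 -0.0727]
AᵀP(A−BK) = [18.8364 3.7818; 3.7818 7.7091]
P' = Q + AᵀP(A−BK) = [36.8364 8.2818; 8.2818 9.9591]
tr(P') = 46.7955

46.7955


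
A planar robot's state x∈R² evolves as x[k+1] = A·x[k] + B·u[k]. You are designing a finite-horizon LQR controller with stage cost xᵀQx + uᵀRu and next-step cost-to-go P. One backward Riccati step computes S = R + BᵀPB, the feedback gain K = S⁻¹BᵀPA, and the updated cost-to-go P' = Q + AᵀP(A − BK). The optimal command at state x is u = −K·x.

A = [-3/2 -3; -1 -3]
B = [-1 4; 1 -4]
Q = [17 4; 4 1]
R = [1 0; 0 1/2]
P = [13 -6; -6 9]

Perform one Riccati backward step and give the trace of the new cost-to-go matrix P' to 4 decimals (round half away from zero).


118.6630

BᵀP = [-19.0000 15.0000; 76.0000 -60.0000]
S = R + BᵀPB = [1 0; 0 1/2] + [34.0000 -136.0000; -136.0000 544.0000] = [35.0000 -136.0000; -136.0000 544.5000]
BᵀPA = [13.5000 12.0000; -54.0000 -48.0000]
K = S⁻¹·BᵀPA = [0.0120 0.0107; -0.0962 -0.0855]
A−BK = [-1.1033 -2.6474; -1.3967 -3.3526]
AᵀP(A−BK) = [14.8945 35.7395; 35.7395 85.7685]
P' = Q + AᵀP(A−BK) = [31.8945 39.7395; 39.7395 86.7685]
tr(P') = 118.6630


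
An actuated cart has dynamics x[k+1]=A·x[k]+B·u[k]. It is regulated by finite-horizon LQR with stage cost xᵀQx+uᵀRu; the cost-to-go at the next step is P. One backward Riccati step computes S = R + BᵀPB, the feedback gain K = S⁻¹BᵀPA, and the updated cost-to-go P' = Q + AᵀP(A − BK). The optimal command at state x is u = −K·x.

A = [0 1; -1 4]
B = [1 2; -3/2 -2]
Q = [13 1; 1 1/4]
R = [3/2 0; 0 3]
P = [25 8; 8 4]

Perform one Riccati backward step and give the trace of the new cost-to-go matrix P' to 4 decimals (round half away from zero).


BᵀP = [13.0000 2.0000; 34.0000 8.0000]
S = R + BᵀPB = [3/2 0; 0 3] + [10.0000 22.0000; 22.0000 52.0000] = [11.5000 22.0000; 22.0000 55.0000]
BᵀPA = [-2.0000 21.0000; -8.0000 66.0000]
K = S⁻¹·BᵀPA = [0.4444 -2.0000; -0.3232 2.0000]
A−BK = [0.2020 -1.0000; -0.9798 5.0000]
AᵀP(A−BK) = [2.3030 -12.0000; -12.0000 63.0000]
P' = Q + AᵀP(A−BK) = [15.3030 -11.0000; -11.0000 63.2500]
tr(P') = 78.5530

78.5530


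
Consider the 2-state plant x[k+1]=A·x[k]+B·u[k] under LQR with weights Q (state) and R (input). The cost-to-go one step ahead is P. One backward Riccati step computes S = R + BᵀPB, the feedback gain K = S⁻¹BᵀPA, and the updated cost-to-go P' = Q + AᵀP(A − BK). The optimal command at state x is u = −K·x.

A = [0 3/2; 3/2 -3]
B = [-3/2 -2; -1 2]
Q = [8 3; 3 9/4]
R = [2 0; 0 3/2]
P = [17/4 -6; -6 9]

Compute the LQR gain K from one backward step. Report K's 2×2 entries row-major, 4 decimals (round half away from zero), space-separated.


-0.1288 0.1256 0.4400 -1.1790

BᵀP = [-0.3750 0.0000; -20.5000 30.0000]
S = R + BᵀPB = [2 0; 0 3/2] + [0.5625 0.7500; 0.7500 101.0000] = [2.5625 0.7500; 0.7500 102.5000]
BᵀPA = [0.0000 -0.5625; 45.0000 -120.7500]
K = S⁻¹·BᵀPA = [-0.1288 0.1256; 0.4400 -1.1790]
A−BK = [0.6868 -0.6696; 0.4913 -0.5165]
AᵀP(A−BK) = [0.4515 -0.9465; -0.9465 2.2728]
P' = Q + AᵀP(A−BK) = [8.4515 2.0535; 2.0535 4.5228]
tr(P') = 12.9743


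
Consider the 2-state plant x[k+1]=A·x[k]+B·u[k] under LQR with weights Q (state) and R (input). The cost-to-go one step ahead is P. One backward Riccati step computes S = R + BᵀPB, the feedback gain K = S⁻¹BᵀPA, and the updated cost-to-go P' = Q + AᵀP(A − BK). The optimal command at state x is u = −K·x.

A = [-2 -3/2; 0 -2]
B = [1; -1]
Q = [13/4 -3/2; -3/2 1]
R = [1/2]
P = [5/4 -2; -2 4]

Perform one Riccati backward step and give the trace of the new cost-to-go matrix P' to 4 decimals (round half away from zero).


6.5224

BᵀP = [3.2500 -6.0000]
S = R + BᵀPB = [1/2] + [9.2500] = [9.7500]
BᵀPA = [-6.5000 7.1250]
K = S⁻¹·BᵀPA = [-0.6667 0.7308]
A−BK = [-1.3333 -2.2308; -0.6667 -1.2692]
AᵀP(A−BK) = [0.6667 0.5000; 0.5000 1.6058]
P' = Q + AᵀP(A−BK) = [3.9167 -1.0000; -1.0000 2.6058]
tr(P') = 6.5224


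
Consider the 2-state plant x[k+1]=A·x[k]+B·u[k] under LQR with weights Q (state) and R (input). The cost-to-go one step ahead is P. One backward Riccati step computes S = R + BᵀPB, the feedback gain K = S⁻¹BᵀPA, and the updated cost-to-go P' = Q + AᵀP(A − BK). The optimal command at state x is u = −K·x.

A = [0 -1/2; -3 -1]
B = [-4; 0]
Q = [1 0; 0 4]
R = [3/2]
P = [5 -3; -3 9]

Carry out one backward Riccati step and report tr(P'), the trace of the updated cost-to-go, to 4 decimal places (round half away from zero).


BᵀP = [-20.0000 12.0000]
S = R + BᵀPB = [3/2] + [80.0000] = [81.5000]
BᵀPA = [-36.0000 -2.0000]
K = S⁻¹·BᵀPA = [-0.4417 -0.0245]
A−BK = [-1.7669 -0.5982; -3.0000 -1.0000]
AᵀP(A−BK) = [65.0982 21.6166; 21.6166 7.2009]
P' = Q + AᵀP(A−BK) = [66.0982 21.6166; 21.6166 11.2009]
tr(P') = 77.2991

77.2991


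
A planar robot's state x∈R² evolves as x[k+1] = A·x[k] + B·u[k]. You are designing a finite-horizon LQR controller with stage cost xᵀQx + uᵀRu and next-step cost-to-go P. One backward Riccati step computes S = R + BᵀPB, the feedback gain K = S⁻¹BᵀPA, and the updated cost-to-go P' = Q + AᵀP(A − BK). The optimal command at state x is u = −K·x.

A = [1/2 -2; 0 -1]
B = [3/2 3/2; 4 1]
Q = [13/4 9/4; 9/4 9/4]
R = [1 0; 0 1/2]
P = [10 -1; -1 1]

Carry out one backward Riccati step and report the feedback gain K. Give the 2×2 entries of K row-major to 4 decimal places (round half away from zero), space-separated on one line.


-0.0808 0.0370 0.4065 -1.3430

BᵀP = [11.0000 2.5000; 14.0000 -0.5000]
S = R + BᵀPB = [1 0; 0 1/2] + [26.5000 19.0000; 19.0000 20.5000] = [27.5000 19.0000; 19.0000 21.0000]
BᵀPA = [5.5000 -24.5000; 7.0000 -27.5000]
K = S⁻¹·BᵀPA = [-0.0808 0.0370; 0.4065 -1.3430]
A−BK = [0.0115 -0.0410; -0.0831 0.1952]
AᵀP(A−BK) = [0.0993 -0.3025; -0.3025 0.9740]
P' = Q + AᵀP(A−BK) = [3.3493 1.9475; 1.9475 3.2240]
tr(P') = 6.5733


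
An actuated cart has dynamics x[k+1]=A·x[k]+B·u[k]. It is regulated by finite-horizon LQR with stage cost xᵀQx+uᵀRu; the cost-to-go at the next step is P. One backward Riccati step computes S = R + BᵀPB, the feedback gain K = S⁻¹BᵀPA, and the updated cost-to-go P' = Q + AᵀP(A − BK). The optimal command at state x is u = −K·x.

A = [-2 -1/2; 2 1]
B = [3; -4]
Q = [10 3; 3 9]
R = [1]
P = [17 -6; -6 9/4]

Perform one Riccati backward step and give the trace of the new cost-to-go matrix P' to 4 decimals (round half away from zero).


19.4454

BᵀP = [75.0000 -27.0000]
S = R + BᵀPB = [1] + [333.0000] = [334.0000]
BᵀPA = [-204.0000 -64.5000]
K = S⁻¹·BᵀPA = [-0.6108 -0.1931]
A−BK = [-0.1677 0.0793; -0.4431 0.2275]
AᵀP(A−BK) = [0.4012 0.1048; 0.1048 0.0442]
P' = Q + AᵀP(A−BK) = [10.4012 3.1048; 3.1048 9.0442]
tr(P') = 19.4454


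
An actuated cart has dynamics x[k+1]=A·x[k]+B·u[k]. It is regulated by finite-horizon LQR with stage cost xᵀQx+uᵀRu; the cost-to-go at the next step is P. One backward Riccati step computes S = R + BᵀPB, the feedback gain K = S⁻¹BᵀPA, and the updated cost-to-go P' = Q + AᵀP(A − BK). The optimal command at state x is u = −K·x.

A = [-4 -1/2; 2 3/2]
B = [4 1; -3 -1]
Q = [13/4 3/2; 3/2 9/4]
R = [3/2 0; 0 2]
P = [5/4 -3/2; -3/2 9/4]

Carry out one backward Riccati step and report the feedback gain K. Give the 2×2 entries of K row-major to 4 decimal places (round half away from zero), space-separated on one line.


BᵀP = [9.5000 -12.7500; 2.7500 -3.7500]
S = R + BᵀPB = [3/2 0; 0 2] + [76.2500 22.2500; 22.2500 6.5000] = [77.7500 22.2500; 22.2500 8.5000]
BᵀPA = [-63.5000 -23.8750; -18.5000 -7.0000]
K = S⁻¹·BᵀPA = [-0.7727 -0.2846; -0.1538 -0.0786]
A−BK = [-0.7554 0.7169; -0.4719 0.5677]
AᵀP(A−BK) = [1.0878 0.2250; 0.2250 0.2804]
P' = Q + AᵀP(A−BK) = [4.3378 1.7250; 1.7250 2.5304]
tr(P') = 6.8683

-0.7727 -0.2846 -0.1538 -0.0786


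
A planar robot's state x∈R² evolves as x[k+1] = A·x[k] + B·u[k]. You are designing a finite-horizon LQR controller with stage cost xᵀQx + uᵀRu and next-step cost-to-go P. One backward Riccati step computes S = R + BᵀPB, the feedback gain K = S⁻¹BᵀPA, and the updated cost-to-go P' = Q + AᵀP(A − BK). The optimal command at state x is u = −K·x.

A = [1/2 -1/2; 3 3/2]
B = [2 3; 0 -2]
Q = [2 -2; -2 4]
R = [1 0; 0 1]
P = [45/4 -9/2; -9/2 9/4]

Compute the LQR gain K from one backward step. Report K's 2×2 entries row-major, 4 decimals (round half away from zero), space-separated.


0.6412 0.1584 -0.5292 -0.3747

BᵀP = [22.5000 -9.0000; 42.7500 -18.0000]
S = R + BᵀPB = [1 0; 0 1] + [45.0000 85.5000; 85.5000 164.2500] = [46.0000 85.5000; 85.5000 165.2500]
BᵀPA = [-15.7500 -24.7500; -32.6250 -48.3750]
K = S⁻¹·BᵀPA = [0.6412 0.1584; -0.5292 -0.3747]
A−BK = [0.8052 0.3073; 1.9416 0.7506]
AᵀP(A−BK) = [2.3968 0.9579; 0.9579 0.4196]
P' = Q + AᵀP(A−BK) = [4.3968 -1.0421; -1.0421 4.4196]
tr(P') = 8.8164
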